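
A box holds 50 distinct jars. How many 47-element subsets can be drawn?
C(50,47) = 50!/(47!×3!) = 19600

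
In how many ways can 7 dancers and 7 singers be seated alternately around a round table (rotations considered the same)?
Fix one of the dancers: (7-1)! ways for the remaining dancers, × 7! ways for the singers = 720 × 5040 = 3628800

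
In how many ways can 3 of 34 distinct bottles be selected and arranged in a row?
P(34,3) = 34!/(34-3)! = 35904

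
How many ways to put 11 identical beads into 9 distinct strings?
C(11+9-1, 9-1) = C(19, 8) = 75582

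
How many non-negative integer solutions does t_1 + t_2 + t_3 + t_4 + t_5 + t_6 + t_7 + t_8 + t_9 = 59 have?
C(59+9-1, 9-1) = C(67, 8) = 6522361560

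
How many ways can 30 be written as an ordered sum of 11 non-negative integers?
C(30+11-1, 11-1) = C(40, 10) = 847660528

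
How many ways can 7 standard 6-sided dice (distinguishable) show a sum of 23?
Coefficient of x^23 in (x + x² + ... + x^6)^7. By inclusion-exclusion on dice exceeding 6: Σ_j (-1)^j C(7,j)·C(23-1-6j, 6) = C(7,0)·C(22,6) - C(7,1)·C(16,6) + C(7,2)·C(10,6) = 1·74613 - 7·8008 + 21·210 = 22967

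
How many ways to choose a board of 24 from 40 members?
C(40,24) = 40!/(24!×16!) = 62852101650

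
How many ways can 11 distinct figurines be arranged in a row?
11! = 39916800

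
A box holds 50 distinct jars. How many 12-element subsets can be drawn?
C(50,12) = 50!/(12!×38!) = 121399651100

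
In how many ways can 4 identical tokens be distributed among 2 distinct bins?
C(4+2-1, 2-1) = C(5, 1) = 5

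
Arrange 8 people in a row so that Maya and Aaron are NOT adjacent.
Total - adjacent = 8! - (8-1)!×2 = 40320 - 10080 = 30240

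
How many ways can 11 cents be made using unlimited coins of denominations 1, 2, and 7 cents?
Coefficient of x^11 in 1/(1-x^1) · 1/(1-x^2) · 1/(1-x^7). Case on j = number of 7-cent coins (j = 0..1); remainder r = 11 - 7j is made from {1,2} in ⌊r/2⌋+1 ways. r = 11, 4 → 6 + 3 = 9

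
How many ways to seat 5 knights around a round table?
Circular: fix one position, arrange the rest. (5-1)! = 24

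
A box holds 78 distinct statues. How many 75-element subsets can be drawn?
C(78,75) = 78!/(75!×3!) = 76076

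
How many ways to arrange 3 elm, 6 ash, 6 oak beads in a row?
15! / (3! × 6! × 6!) = 420420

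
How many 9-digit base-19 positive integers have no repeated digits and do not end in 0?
Last digit: 18 nonzero choices. First digit: 17 (nonzero, ≠last). Middle 7: P(17,7) = 98017920. Total = 29993483520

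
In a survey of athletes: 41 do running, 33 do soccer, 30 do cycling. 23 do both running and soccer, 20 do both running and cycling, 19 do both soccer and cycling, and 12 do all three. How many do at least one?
|A∪B∪C| = 41+33+30-23-20-19+12 = 54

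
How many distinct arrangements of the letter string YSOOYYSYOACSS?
13! / (3! × 1! × 1! × 4! × 4!) = 1801800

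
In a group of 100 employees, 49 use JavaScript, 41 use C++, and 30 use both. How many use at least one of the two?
|A∪B| = |A| + |B| - |A∩B| = 49 + 41 - 30 = 60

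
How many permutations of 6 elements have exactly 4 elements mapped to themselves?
Choose the 4 fixed points C(6,4) = 15, derange the rest: !2 = Σ_{j=0}^{2} (-1)^j·2!/j! = 2 - 2 + 1 = 1. Product = 15 × 1 = 15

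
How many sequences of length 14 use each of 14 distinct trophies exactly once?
14! = 87178291200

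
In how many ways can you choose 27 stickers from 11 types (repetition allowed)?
C(27+11-1, 11-1) = C(37, 10) = 348330136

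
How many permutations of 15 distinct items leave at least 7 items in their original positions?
Exactly j fixed points: C(15,j)·!(15-j); sum over j ≥ 7 (derangement numbers via !m = (m-1)·(!(m-1) + !(m-2)): !0..!8 = 1, 0, 1, 2, 9, 44, 265, 1854, 14833). Σ_{j=7}^{15} C(15,j)·!(15-j) = C(15,7)·!8 + C(15,8)·!7 + C(15,9)·!6 + C(15,10)·!5 + C(15,11)·!4 + C(15,12)·!3 + C(15,13)·!2 + C(15,14)·!1 + C(15,15)·!0 = 6435·14833 + 6435·1854 + 5005·265 + 3003·44 + 1365·9 + 455·2 + 105·1 + 15·0 + 1·1 = 108852603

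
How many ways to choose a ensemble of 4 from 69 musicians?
C(69,4) = 69!/(4!×65!) = 864501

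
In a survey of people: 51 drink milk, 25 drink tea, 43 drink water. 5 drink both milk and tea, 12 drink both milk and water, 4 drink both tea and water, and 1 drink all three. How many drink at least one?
|A∪B∪C| = 51+25+43-5-12-4+1 = 99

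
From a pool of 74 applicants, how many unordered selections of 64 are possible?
C(74,64) = 74!/(64!×10!) = 718406958841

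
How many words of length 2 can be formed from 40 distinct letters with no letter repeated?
P(40,2) = 40!/(40-2)! = 1560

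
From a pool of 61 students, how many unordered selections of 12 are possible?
C(61,12) = 61!/(12!×49!) = 1742058970275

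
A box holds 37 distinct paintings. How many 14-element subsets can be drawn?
C(37,14) = 37!/(14!×23!) = 6107086800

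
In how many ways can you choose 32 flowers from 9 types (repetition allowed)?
C(32+9-1, 9-1) = C(40, 8) = 76904685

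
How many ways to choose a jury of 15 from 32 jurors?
C(32,15) = 32!/(15!×17!) = 565722720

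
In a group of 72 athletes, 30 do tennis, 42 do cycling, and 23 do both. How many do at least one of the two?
|A∪B| = |A| + |B| - |A∩B| = 30 + 42 - 23 = 49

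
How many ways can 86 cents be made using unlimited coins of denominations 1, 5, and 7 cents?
Coefficient of x^86 in 1/(1-x^1) · 1/(1-x^5) · 1/(1-x^7). Case on j = number of 7-cent coins (j = 0..12); remainder r = 86 - 7j is made from {1,5} in ⌊r/5⌋+1 ways. r = 86, 79, 72, 65, 58, 51, 44, 37, 30, 23, 16, 9, 2 → 18 + 16 + 15 + 14 + 12 + 11 + 9 + 8 + 7 + 5 + 4 + 2 + 1 = 122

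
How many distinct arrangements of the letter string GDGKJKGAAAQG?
12! / (4! × 2! × 3! × 1! × 1! × 1!) = 1663200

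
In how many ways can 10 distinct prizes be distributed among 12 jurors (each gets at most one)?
P(12,10) = 12!/(12-10)! = 239500800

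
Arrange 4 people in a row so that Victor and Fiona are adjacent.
Treat as block: (4-1)! × 2! = 6 × 2 = 12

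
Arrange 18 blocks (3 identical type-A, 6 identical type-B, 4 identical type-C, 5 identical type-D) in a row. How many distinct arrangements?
18! / (3! × 6! × 4! × 5!) = 514594080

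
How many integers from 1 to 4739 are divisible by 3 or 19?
⌊4739/3⌋ + ⌊4739/19⌋ - ⌊4739/57⌋ = 1579 + 249 - 83 = 1745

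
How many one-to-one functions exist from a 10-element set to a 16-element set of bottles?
P(16,10) = 16!/(16-10)! = 29059430400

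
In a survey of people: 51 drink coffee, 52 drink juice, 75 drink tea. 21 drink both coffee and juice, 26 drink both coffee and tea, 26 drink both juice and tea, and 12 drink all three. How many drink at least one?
|A∪B∪C| = 51+52+75-21-26-26+12 = 117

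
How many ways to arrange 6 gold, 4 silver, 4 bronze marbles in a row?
14! / (6! × 4! × 4!) = 210210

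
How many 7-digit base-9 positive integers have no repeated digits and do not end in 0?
Last digit: 8 nonzero choices. First digit: 7 (nonzero, ≠last). Middle 5: P(7,5) = 2520. Total = 141120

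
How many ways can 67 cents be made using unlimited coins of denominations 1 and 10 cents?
Coefficient of x^67 in 1/(1-x^1) · 1/(1-x^10). Use j coins of 10 for j = 0..⌊67/10⌋ = 6, the rest in 1s: 6 + 1 = 7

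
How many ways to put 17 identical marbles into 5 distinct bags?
C(17+5-1, 5-1) = C(21, 4) = 5985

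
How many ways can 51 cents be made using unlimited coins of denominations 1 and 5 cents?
Coefficient of x^51 in 1/(1-x^1) · 1/(1-x^5). Use j coins of 5 for j = 0..⌊51/5⌋ = 10, the rest in 1s: 10 + 1 = 11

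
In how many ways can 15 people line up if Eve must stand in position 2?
Fix one position: (15-1)! = 87178291200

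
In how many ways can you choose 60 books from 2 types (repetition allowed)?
C(60+2-1, 2-1) = C(61, 1) = 61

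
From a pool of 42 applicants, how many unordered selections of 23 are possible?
C(42,23) = 42!/(23!×19!) = 446775310800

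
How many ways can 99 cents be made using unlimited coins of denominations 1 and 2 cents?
Coefficient of x^99 in 1/(1-x^1) · 1/(1-x^2). Use j coins of 2 for j = 0..⌊99/2⌋ = 49, the rest in 1s: 49 + 1 = 50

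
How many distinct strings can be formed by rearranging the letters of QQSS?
4! / (2! × 2!) = 6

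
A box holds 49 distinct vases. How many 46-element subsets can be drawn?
C(49,46) = 49!/(46!×3!) = 18424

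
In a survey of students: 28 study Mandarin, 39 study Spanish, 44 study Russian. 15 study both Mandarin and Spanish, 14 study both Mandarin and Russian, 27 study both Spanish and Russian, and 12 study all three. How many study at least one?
|A∪B∪C| = 28+39+44-15-14-27+12 = 67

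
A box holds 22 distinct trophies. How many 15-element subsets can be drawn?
C(22,15) = 22!/(15!×7!) = 170544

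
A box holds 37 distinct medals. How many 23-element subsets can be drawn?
C(37,23) = 37!/(23!×14!) = 6107086800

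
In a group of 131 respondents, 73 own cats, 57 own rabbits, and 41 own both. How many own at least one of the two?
|A∪B| = |A| + |B| - |A∩B| = 73 + 57 - 41 = 89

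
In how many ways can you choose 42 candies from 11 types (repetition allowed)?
C(42+11-1, 11-1) = C(52, 10) = 15820024220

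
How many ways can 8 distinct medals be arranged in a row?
8! = 40320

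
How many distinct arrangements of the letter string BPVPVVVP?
8! / (4! × 3! × 1!) = 280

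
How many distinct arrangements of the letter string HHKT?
4! / (2! × 1! × 1!) = 12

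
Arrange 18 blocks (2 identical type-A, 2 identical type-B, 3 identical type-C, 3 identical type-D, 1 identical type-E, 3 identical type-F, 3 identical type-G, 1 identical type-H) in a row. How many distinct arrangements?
18! / (2! × 2! × 3! × 3! × 1! × 3! × 3! × 1!) = 1235025792000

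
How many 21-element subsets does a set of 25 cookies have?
C(25,21) = 25!/(21!×4!) = 12650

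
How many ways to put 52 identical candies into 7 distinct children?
C(52+7-1, 7-1) = C(58, 6) = 40475358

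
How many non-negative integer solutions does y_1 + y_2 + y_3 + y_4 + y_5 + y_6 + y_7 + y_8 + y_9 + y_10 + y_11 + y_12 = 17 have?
C(17+12-1, 12-1) = C(28, 11) = 21474180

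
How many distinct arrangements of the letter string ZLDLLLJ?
7! / (1! × 1! × 4! × 1!) = 210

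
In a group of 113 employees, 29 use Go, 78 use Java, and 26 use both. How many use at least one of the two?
|A∪B| = |A| + |B| - |A∩B| = 29 + 78 - 26 = 81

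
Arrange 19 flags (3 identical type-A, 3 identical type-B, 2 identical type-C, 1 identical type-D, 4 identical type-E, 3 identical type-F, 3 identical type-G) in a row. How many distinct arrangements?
19! / (3! × 3! × 2! × 1! × 4! × 3! × 3!) = 1955457504000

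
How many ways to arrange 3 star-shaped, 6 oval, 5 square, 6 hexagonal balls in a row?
20! / (3! × 6! × 5! × 6!) = 6518191680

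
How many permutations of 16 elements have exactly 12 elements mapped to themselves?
Choose the 12 fixed points C(16,12) = 1820, derange the rest: !4 = Σ_{j=0}^{4} (-1)^j·4!/j! = 24 - 24 + 12 - 4 + 1 = 9. Product = 1820 × 9 = 16380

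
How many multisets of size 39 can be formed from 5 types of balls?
C(39+5-1, 5-1) = C(43, 4) = 123410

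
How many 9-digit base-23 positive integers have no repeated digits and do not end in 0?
Last digit: 22 nonzero choices. First digit: 21 (nonzero, ≠last). Middle 7: P(21,7) = 586051200. Total = 270755654400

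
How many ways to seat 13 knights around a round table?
Circular: fix one position, arrange the rest. (13-1)! = 479001600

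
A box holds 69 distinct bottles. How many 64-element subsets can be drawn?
C(69,64) = 69!/(64!×5!) = 11238513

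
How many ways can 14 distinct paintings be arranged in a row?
14! = 87178291200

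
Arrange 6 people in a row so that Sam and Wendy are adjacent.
Treat as block: (6-1)! × 2! = 120 × 2 = 240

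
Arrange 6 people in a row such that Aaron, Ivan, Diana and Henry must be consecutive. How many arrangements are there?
Treat the 4 as one block: (6-4+1)! × 4! = 6 × 24 = 144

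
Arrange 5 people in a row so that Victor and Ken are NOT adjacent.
Total - adjacent = 5! - (5-1)!×2 = 120 - 48 = 72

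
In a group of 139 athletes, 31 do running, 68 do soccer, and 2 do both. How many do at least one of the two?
|A∪B| = |A| + |B| - |A∩B| = 31 + 68 - 2 = 97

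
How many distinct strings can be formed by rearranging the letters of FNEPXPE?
7! / (1! × 2! × 1! × 1! × 2!) = 1260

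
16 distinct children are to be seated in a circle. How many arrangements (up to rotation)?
Circular: fix one position, arrange the rest. (16-1)! = 1307674368000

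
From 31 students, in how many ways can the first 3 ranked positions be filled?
P(31,3) = 31!/(31-3)! = 26970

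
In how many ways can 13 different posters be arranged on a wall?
13! = 6227020800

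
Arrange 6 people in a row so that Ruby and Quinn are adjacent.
Treat as block: (6-1)! × 2! = 120 × 2 = 240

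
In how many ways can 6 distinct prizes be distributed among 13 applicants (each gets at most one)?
P(13,6) = 13!/(13-6)! = 1235520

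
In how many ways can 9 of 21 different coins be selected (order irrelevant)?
C(21,9) = 21!/(9!×12!) = 293930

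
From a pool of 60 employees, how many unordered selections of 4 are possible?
C(60,4) = 60!/(4!×56!) = 487635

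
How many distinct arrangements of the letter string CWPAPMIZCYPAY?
13! / (2! × 1! × 1! × 1! × 2! × 1! × 2! × 3!) = 129729600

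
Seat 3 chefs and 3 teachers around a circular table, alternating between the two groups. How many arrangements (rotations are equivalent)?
Fix one of the chefs: (3-1)! ways for the remaining chefs, × 3! ways for the teachers = 2 × 6 = 12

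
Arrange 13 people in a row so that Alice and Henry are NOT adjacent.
Total - adjacent = 13! - (13-1)!×2 = 6227020800 - 958003200 = 5269017600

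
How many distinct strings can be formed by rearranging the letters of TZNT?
4! / (2! × 1! × 1!) = 12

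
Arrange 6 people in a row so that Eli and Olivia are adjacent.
Treat as block: (6-1)! × 2! = 120 × 2 = 240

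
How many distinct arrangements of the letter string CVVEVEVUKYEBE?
13! / (4! × 1! × 4! × 1! × 1! × 1! × 1!) = 10810800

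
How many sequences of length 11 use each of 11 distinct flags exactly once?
11! = 39916800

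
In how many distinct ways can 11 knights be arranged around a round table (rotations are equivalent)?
Circular: fix one position, arrange the rest. (11-1)! = 3628800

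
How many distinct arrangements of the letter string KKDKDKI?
7! / (1! × 4! × 2!) = 105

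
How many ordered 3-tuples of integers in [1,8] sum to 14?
Coefficient of x^14 in (x + x² + ... + x^8)^3. By inclusion-exclusion on dice exceeding 8: Σ_j (-1)^j C(3,j)·C(14-1-8j, 2) = C(3,0)·C(13,2) - C(3,1)·C(5,2) = 1·78 - 3·10 = 48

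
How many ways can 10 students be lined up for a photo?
10! = 3628800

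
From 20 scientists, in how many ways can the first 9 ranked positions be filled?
P(20,9) = 20!/(20-9)! = 60949324800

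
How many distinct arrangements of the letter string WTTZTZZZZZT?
11! / (6! × 4! × 1!) = 2310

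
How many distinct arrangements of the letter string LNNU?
4! / (1! × 1! × 2!) = 12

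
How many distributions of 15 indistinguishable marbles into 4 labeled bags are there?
C(15+4-1, 4-1) = C(18, 3) = 816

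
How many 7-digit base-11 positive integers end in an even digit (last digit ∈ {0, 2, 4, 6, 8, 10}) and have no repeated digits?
Last∈{0,2,4,6,8,10}. Last=0: 151200. Last nonzero: 5×9×P(9,5) = 680400. Total = 831600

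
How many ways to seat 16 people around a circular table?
Circular: fix one position, arrange the rest. (16-1)! = 1307674368000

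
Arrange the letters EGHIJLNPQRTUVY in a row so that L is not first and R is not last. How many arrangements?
By inclusion-exclusion: 14! - 2×(14-1)! + (14-2)! = 87178291200 - 12454041600 + 479001600 = 75203251200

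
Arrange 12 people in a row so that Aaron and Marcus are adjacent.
Treat as block: (12-1)! × 2! = 39916800 × 2 = 79833600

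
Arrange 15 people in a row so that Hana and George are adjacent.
Treat as block: (15-1)! × 2! = 87178291200 × 2 = 174356582400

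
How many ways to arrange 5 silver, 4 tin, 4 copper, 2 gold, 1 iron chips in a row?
16! / (5! × 4! × 4! × 2! × 1!) = 151351200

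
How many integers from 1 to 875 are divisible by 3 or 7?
⌊875/3⌋ + ⌊875/7⌋ - ⌊875/21⌋ = 291 + 125 - 41 = 375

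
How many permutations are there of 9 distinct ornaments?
9! = 362880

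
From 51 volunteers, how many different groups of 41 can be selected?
C(51,41) = 51!/(41!×10!) = 12777711870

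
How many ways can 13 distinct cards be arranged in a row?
13! = 6227020800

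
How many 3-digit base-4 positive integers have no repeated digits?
First digit: 3 choices (nonzero). Then descending: 3 × 3 × 2 = 18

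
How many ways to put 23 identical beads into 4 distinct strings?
C(23+4-1, 4-1) = C(26, 3) = 2600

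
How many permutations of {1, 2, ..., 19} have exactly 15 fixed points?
Choose the 15 fixed points C(19,15) = 3876, derange the rest: !4 = Σ_{j=0}^{4} (-1)^j·4!/j! = 24 - 24 + 12 - 4 + 1 = 9. Product = 3876 × 9 = 34884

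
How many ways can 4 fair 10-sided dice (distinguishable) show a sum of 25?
Coefficient of x^25 in (x + x² + ... + x^10)^4. By inclusion-exclusion on dice exceeding 10: Σ_j (-1)^j C(4,j)·C(25-1-10j, 3) = C(4,0)·C(24,3) - C(4,1)·C(14,3) + C(4,2)·C(4,3) = 1·2024 - 4·364 + 6·4 = 592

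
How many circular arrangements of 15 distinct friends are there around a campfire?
Circular: fix one position, arrange the rest. (15-1)! = 87178291200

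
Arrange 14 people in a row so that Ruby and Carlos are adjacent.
Treat as block: (14-1)! × 2! = 6227020800 × 2 = 12454041600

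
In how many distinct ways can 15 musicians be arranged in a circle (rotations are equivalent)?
Circular: fix one position, arrange the rest. (15-1)! = 87178291200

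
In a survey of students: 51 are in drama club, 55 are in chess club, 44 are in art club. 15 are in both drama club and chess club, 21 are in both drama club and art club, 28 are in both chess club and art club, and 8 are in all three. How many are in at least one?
|A∪B∪C| = 51+55+44-15-21-28+8 = 94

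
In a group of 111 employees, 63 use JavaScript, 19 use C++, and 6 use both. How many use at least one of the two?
|A∪B| = |A| + |B| - |A∩B| = 63 + 19 - 6 = 76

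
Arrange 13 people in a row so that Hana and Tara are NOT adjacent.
Total - adjacent = 13! - (13-1)!×2 = 6227020800 - 958003200 = 5269017600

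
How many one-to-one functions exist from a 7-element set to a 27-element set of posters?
P(27,7) = 27!/(27-7)! = 4475671200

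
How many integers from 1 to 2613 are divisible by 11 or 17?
⌊2613/11⌋ + ⌊2613/17⌋ - ⌊2613/187⌋ = 237 + 153 - 13 = 377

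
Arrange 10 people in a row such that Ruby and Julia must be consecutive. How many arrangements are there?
Treat the 2 as one block: (10-2+1)! × 2! = 362880 × 2 = 725760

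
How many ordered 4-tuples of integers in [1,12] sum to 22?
Coefficient of x^22 in (x + x² + ... + x^12)^4. By inclusion-exclusion on dice exceeding 12: Σ_j (-1)^j C(4,j)·C(22-1-12j, 3) = C(4,0)·C(21,3) - C(4,1)·C(9,3) = 1·1330 - 4·84 = 994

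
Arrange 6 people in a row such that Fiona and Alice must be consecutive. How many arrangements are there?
Treat the 2 as one block: (6-2+1)! × 2! = 120 × 2 = 240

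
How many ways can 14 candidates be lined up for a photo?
14! = 87178291200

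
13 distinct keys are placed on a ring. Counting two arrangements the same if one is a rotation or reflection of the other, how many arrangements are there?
(13-1)!/2 = 479001600/2 = 239500800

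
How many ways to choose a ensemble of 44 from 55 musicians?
C(55,44) = 55!/(44!×11!) = 119653565850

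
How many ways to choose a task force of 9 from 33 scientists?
C(33,9) = 33!/(9!×24!) = 38567100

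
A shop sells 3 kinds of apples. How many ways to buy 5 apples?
C(5+3-1, 3-1) = C(7, 2) = 21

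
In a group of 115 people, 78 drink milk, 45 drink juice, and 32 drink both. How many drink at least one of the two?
|A∪B| = |A| + |B| - |A∩B| = 78 + 45 - 32 = 91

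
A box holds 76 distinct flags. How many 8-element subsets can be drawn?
C(76,8) = 76!/(8!×68!) = 18855883575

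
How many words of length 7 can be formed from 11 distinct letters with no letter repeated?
P(11,7) = 11!/(11-7)! = 1663200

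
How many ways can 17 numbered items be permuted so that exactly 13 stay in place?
Choose the 13 fixed points C(17,13) = 2380, derange the rest: !4 = Σ_{j=0}^{4} (-1)^j·4!/j! = 24 - 24 + 12 - 4 + 1 = 9. Product = 2380 × 9 = 21420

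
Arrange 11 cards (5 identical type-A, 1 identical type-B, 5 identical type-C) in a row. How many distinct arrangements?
11! / (5! × 1! × 5!) = 2772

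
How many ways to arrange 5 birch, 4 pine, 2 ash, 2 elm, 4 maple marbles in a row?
17! / (5! × 4! × 2! × 2! × 4!) = 1286485200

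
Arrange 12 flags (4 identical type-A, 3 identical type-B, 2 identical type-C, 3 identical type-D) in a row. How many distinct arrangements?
12! / (4! × 3! × 2! × 3!) = 277200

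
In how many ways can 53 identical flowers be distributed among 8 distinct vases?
C(53+8-1, 8-1) = C(60, 7) = 386206920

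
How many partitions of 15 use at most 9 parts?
By conjugation, equals partitions of 15 into parts ≤ 9. Let r_j(i) = number of partitions of i into parts ≤ j, for i = 0..15. r_1(i) = 1 for all i; r_j(i) = r_{j-1}(i) + r_j(i-j). Rows j = 2..9: ≤2: 1 1 2 2 3 3 4 4 5 5 6 6 7 7 8 8; ≤3: 1 1 2 3 4 5 7 8 10 12 14 16 19 21 24 27; ≤4: 1 1 2 3 5 6 9 11 15 18 23 27 34 39 47 54; ≤5: 1 1 2 3 5 7 10 13 18 23 30 37 47 57 70 84; ≤6: 1 1 2 3 5 7 11 14 20 26 35 44 58 71 90 110; ≤7: 1 1 2 3 5 7 11 15 21 28 38 49 65 82 105 131; ≤8: 1 1 2 3 5 7 11 15 22 29 40 52 70 89 116 146; ≤9: 1 1 2 3 5 7 11 15 22 30 41 54 73 94 123 157. r_9(15) = 157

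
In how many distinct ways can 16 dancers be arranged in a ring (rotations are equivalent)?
Circular: fix one position, arrange the rest. (16-1)! = 1307674368000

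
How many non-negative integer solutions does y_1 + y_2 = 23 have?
C(23+2-1, 2-1) = C(24, 1) = 24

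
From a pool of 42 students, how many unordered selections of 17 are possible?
C(42,17) = 42!/(17!×25!) = 254661927156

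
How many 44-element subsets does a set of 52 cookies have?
C(52,44) = 52!/(44!×8!) = 752538150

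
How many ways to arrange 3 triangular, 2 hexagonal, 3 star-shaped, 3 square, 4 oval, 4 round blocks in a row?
19! / (3! × 2! × 3! × 3! × 4! × 4!) = 488864376000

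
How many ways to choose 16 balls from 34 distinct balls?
C(34,16) = 34!/(16!×18!) = 2203961430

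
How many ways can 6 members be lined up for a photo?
6! = 720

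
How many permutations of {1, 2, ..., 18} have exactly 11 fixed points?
Choose the 11 fixed points C(18,11) = 31824, derange the rest: !7 = Σ_{j=0}^{7} (-1)^j·7!/j! = 5040 - 5040 + 2520 - 840 + 210 - 42 + 7 - 1 = 1854. Product = 31824 × 1854 = 59001696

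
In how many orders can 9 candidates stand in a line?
9! = 362880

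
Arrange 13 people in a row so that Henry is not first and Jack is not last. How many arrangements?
By inclusion-exclusion: 13! - 2×(13-1)! + (13-2)! = 6227020800 - 958003200 + 39916800 = 5308934400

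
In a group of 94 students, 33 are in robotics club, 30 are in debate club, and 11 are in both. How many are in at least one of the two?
|A∪B| = |A| + |B| - |A∩B| = 33 + 30 - 11 = 52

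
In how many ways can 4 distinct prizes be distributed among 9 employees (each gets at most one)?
P(9,4) = 9!/(9-4)! = 3024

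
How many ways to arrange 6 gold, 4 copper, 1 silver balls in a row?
11! / (6! × 4! × 1!) = 2310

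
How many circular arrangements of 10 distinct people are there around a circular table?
Circular: fix one position, arrange the rest. (10-1)! = 362880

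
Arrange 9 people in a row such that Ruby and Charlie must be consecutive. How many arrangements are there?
Treat the 2 as one block: (9-2+1)! × 2! = 40320 × 2 = 80640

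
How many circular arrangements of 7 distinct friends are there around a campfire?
Circular: fix one position, arrange the rest. (7-1)! = 720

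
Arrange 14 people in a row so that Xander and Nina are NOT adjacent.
Total - adjacent = 14! - (14-1)!×2 = 87178291200 - 12454041600 = 74724249600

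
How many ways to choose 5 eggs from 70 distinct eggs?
C(70,5) = 70!/(5!×65!) = 12103014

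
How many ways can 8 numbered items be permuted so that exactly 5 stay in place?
Choose the 5 fixed points C(8,5) = 56, derange the rest: !3 = Σ_{j=0}^{3} (-1)^j·3!/j! = 6 - 6 + 3 - 1 = 2. Product = 56 × 2 = 112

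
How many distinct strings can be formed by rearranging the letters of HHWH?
4! / (3! × 1!) = 4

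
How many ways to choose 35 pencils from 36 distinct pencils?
C(36,35) = 36!/(35!×1!) = 36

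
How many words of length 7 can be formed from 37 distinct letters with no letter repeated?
P(37,7) = 37!/(37-7)! = 51889178880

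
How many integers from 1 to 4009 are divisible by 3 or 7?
⌊4009/3⌋ + ⌊4009/7⌋ - ⌊4009/21⌋ = 1336 + 572 - 190 = 1718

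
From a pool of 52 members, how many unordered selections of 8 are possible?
C(52,8) = 52!/(8!×44!) = 752538150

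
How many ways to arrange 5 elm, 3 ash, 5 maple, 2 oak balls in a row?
15! / (5! × 3! × 5! × 2!) = 7567560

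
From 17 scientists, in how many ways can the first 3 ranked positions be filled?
P(17,3) = 17!/(17-3)! = 4080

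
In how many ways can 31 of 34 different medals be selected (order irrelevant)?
C(34,31) = 34!/(31!×3!) = 5984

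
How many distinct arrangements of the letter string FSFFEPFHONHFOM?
14! / (5! × 2! × 2! × 1! × 1! × 1! × 1! × 1!) = 181621440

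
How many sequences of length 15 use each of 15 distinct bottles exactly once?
15! = 1307674368000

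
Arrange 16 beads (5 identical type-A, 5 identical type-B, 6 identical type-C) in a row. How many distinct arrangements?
16! / (5! × 5! × 6!) = 2018016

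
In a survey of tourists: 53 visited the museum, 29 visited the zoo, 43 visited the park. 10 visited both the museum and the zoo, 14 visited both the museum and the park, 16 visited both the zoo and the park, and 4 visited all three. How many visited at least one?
|A∪B∪C| = 53+29+43-10-14-16+4 = 89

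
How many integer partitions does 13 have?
Pentagonal recurrence p(n) = p(n-1) + p(n-2) - p(n-5) - p(n-7) + p(n-12) + p(n-15) - ... gives p(0..12) = 1, 1, 2, 3, 5, 7, 11, 15, 22, 30, 42, 56, 77. p(13) = p(12) + p(11) - p(8) - p(6) + p(1) = 77 + 56 - 22 - 11 + 1 = 101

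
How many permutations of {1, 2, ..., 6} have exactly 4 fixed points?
Choose the 4 fixed points C(6,4) = 15, derange the rest: !2 = Σ_{j=0}^{2} (-1)^j·2!/j! = 2 - 2 + 1 = 1. Product = 15 × 1 = 15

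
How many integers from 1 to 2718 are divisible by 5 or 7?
⌊2718/5⌋ + ⌊2718/7⌋ - ⌊2718/35⌋ = 543 + 388 - 77 = 854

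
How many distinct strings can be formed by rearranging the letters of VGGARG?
6! / (1! × 3! × 1! × 1!) = 120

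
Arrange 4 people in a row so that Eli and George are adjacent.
Treat as block: (4-1)! × 2! = 6 × 2 = 12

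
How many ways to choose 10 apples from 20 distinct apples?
C(20,10) = 20!/(10!×10!) = 184756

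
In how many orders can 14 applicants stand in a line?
14! = 87178291200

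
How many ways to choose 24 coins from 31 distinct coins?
C(31,24) = 31!/(24!×7!) = 2629575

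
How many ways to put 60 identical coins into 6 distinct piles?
C(60+6-1, 6-1) = C(65, 5) = 8259888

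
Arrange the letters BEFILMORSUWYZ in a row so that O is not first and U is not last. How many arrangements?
By inclusion-exclusion: 13! - 2×(13-1)! + (13-2)! = 6227020800 - 958003200 + 39916800 = 5308934400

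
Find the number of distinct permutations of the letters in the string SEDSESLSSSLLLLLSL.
17! / (1! × 2! × 7! × 7!) = 7001280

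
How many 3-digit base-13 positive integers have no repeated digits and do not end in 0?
Last digit: 12 nonzero choices. First digit: 11 (nonzero, ≠last). Middle 1: P(11,1) = 11. Total = 1452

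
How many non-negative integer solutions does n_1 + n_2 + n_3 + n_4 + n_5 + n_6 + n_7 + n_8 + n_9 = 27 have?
C(27+9-1, 9-1) = C(35, 8) = 23535820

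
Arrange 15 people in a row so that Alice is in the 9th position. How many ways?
Fix one position: (15-1)! = 87178291200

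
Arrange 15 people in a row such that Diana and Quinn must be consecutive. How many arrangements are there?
Treat the 2 as one block: (15-2+1)! × 2! = 87178291200 × 2 = 174356582400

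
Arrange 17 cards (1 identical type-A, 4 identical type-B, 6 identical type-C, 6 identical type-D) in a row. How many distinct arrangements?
17! / (1! × 4! × 6! × 6!) = 28588560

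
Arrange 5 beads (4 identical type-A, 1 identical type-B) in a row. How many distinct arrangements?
5! / (4! × 1!) = 5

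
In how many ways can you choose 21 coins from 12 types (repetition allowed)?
C(21+12-1, 12-1) = C(32, 11) = 129024480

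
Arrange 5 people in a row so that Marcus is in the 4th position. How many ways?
Fix one position: (5-1)! = 24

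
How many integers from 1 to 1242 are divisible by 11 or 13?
⌊1242/11⌋ + ⌊1242/13⌋ - ⌊1242/143⌋ = 112 + 95 - 8 = 199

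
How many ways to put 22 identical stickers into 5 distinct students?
C(22+5-1, 5-1) = C(26, 4) = 14950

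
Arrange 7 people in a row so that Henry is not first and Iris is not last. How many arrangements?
By inclusion-exclusion: 7! - 2×(7-1)! + (7-2)! = 5040 - 1440 + 120 = 3720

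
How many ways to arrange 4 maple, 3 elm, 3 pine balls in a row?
10! / (4! × 3! × 3!) = 4200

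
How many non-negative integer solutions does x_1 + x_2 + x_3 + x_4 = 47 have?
C(47+4-1, 4-1) = C(50, 3) = 19600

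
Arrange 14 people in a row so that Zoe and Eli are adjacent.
Treat as block: (14-1)! × 2! = 6227020800 × 2 = 12454041600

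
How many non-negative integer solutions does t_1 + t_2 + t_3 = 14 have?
C(14+3-1, 3-1) = C(16, 2) = 120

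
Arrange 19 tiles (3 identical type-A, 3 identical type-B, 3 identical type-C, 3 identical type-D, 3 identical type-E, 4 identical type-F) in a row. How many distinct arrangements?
19! / (3! × 3! × 3! × 3! × 3! × 4!) = 651819168000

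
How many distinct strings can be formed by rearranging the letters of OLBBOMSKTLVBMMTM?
16! / (2! × 1! × 2! × 1! × 1! × 4! × 2! × 3!) = 18162144000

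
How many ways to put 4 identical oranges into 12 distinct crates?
C(4+12-1, 12-1) = C(15, 11) = 1365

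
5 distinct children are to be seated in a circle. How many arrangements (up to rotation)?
Circular: fix one position, arrange the rest. (5-1)! = 24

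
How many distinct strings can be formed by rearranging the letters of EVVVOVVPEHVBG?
13! / (1! × 2! × 1! × 1! × 6! × 1! × 1!) = 4324320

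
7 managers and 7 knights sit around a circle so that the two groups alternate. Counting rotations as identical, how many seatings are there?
Fix one of the managers: (7-1)! ways for the remaining managers, × 7! ways for the knights = 720 × 5040 = 3628800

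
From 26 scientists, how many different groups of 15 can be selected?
C(26,15) = 26!/(15!×11!) = 7726160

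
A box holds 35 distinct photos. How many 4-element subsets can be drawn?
C(35,4) = 35!/(4!×31!) = 52360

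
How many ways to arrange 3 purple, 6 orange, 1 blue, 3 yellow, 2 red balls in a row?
15! / (3! × 6! × 1! × 3! × 2!) = 25225200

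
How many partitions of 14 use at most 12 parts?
By conjugation, equals partitions of 14 into parts ≤ 12. Let r_j(i) = number of partitions of i into parts ≤ j, for i = 0..14. r_1(i) = 1 for all i; r_j(i) = r_{j-1}(i) + r_j(i-j). Rows j = 2..12: ≤2: 1 1 2 2 3 3 4 4 5 5 6 6 7 7 8; ≤3: 1 1 2 3 4 5 7 8 10 12 14 16 19 21 24; ≤4: 1 1 2 3 5 6 9 11 15 18 23 27 34 39 47; ≤5: 1 1 2 3 5 7 10 13 18 23 30 37 47 57 70; ≤6: 1 1 2 3 5 7 11 14 20 26 35 44 58 71 90; ≤7: 1 1 2 3 5 7 11 15 21 28 38 49 65 82 105; ≤8: 1 1 2 3 5 7 11 15 22 29 40 52 70 89 116; ≤9: 1 1 2 3 5 7 11 15 22 30 41 54 73 94 123; ≤10: 1 1 2 3 5 7 11 15 22 30 42 55 75 97 128; ≤11: 1 1 2 3 5 7 11 15 22 30 42 56 76 99 131; ≤12: 1 1 2 3 5 7 11 15 22 30 42 56 77 100 133. r_12(14) = 133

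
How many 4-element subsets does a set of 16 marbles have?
C(16,4) = 16!/(4!×12!) = 1820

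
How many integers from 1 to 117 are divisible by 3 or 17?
⌊117/3⌋ + ⌊117/17⌋ - ⌊117/51⌋ = 39 + 6 - 2 = 43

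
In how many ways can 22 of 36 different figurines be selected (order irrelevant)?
C(36,22) = 36!/(22!×14!) = 3796297200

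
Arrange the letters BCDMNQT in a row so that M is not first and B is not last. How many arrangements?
By inclusion-exclusion: 7! - 2×(7-1)! + (7-2)! = 5040 - 1440 + 120 = 3720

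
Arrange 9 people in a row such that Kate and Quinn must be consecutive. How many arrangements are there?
Treat the 2 as one block: (9-2+1)! × 2! = 40320 × 2 = 80640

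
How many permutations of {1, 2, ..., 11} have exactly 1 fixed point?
Choose the 1 fixed point C(11,1) = 11, derange the rest: !10 = Σ_{j=0}^{10} (-1)^j·10!/j! = 3628800 - 3628800 + 1814400 - 604800 + 151200 - 30240 + 5040 - 720 + 90 - 10 + 1 = 1334961. Product = 11 × 1334961 = 14684571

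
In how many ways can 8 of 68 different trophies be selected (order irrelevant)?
C(68,8) = 68!/(8!×60!) = 7392009768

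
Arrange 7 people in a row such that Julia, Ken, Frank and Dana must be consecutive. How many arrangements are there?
Treat the 4 as one block: (7-4+1)! × 4! = 24 × 24 = 576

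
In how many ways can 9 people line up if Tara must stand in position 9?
Fix one position: (9-1)! = 40320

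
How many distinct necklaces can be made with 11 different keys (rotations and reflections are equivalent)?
(11-1)!/2 = 3628800/2 = 1814400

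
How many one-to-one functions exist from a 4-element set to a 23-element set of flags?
P(23,4) = 23!/(23-4)! = 212520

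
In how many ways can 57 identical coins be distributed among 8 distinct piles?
C(57+8-1, 8-1) = C(64, 7) = 621216192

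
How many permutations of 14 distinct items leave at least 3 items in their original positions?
Exactly j fixed points: C(14,j)·!(14-j); sum over j ≥ 3 (derangement numbers via !m = (m-1)·(!(m-1) + !(m-2)): !0..!11 = 1, 0, 1, 2, 9, 44, 265, 1854, 14833, 133496, 1334961, 14684570). Σ_{j=3}^{14} C(14,j)·!(14-j) = C(14,3)·!11 + C(14,4)·!10 + C(14,5)·!9 + C(14,6)·!8 + C(14,7)·!7 + C(14,8)·!6 + C(14,9)·!5 + C(14,10)·!4 + C(14,11)·!3 + C(14,12)·!2 + C(14,13)·!1 + C(14,14)·!0 = 364·14684570 + 1001·1334961 + 2002·133496 + 3003·14833 + 3432·1854 + 3003·265 + 2002·44 + 1001·9 + 364·2 + 91·1 + 14·0 + 1·1 = 7000538572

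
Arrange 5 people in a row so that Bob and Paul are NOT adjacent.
Total - adjacent = 5! - (5-1)!×2 = 120 - 48 = 72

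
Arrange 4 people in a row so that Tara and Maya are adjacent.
Treat as block: (4-1)! × 2! = 6 × 2 = 12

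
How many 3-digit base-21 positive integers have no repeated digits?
First digit: 20 choices (nonzero). Then descending: 20 × 20 × 19 = 7600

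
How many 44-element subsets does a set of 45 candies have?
C(45,44) = 45!/(44!×1!) = 45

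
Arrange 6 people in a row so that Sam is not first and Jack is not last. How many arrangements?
By inclusion-exclusion: 6! - 2×(6-1)! + (6-2)! = 720 - 240 + 24 = 504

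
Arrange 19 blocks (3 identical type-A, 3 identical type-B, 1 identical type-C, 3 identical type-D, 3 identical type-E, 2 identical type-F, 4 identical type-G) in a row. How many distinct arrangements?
19! / (3! × 3! × 1! × 3! × 3! × 2! × 4!) = 1955457504000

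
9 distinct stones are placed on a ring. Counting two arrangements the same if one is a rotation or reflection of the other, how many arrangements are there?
(9-1)!/2 = 40320/2 = 20160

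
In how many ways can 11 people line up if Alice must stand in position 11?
Fix one position: (11-1)! = 3628800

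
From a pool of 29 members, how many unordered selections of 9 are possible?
C(29,9) = 29!/(9!×20!) = 10015005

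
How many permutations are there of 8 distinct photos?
8! = 40320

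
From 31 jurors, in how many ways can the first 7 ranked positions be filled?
P(31,7) = 31!/(31-7)! = 13253058000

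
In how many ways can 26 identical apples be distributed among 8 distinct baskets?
C(26+8-1, 8-1) = C(33, 7) = 4272048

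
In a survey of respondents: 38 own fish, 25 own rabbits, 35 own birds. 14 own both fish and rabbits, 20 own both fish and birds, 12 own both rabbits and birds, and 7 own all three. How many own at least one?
|A∪B∪C| = 38+25+35-14-20-12+7 = 59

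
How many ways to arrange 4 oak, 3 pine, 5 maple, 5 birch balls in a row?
17! / (4! × 3! × 5! × 5!) = 171531360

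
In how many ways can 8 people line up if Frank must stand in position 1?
Fix one position: (8-1)! = 5040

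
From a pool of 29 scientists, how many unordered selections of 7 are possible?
C(29,7) = 29!/(7!×22!) = 1560780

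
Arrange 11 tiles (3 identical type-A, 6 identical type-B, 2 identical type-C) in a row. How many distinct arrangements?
11! / (3! × 6! × 2!) = 4620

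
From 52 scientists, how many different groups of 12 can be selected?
C(52,12) = 52!/(12!×40!) = 206379406870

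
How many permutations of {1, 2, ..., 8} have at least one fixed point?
Complement of the derangements. !8 = Σ_{j=0}^{8} (-1)^j·8!/j! = 40320 - 40320 + 20160 - 6720 + 1680 - 336 + 56 - 8 + 1 = 14833. 8! - !8 = 40320 - 14833 = 25487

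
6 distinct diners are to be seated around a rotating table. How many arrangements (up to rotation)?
Circular: fix one position, arrange the rest. (6-1)! = 120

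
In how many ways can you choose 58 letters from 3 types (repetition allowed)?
C(58+3-1, 3-1) = C(60, 2) = 1770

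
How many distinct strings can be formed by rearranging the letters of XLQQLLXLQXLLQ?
13! / (4! × 6! × 3!) = 60060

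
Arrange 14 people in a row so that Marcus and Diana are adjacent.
Treat as block: (14-1)! × 2! = 6227020800 × 2 = 12454041600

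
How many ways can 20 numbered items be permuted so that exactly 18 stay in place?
Choose the 18 fixed points C(20,18) = 190, derange the rest: !2 = Σ_{j=0}^{2} (-1)^j·2!/j! = 2 - 2 + 1 = 1. Product = 190 × 1 = 190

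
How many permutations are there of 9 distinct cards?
9! = 362880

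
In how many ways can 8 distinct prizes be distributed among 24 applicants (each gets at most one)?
P(24,8) = 24!/(24-8)! = 29654190720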